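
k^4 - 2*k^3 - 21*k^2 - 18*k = k*(k - 6)*(k + 1)*(k + 3)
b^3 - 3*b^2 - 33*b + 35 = (b - 7)*(b - 1)*(b + 5)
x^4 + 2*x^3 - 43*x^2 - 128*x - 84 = (x - 7)*(x + 1)*(x + 2)*(x + 6)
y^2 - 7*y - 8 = (y - 8)*(y + 1)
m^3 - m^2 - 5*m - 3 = (m - 3)*(m + 1)^2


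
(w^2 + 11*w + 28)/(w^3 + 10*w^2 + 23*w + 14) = (w + 4)/(w^2 + 3*w + 2)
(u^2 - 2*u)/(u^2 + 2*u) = (u - 2)/(u + 2)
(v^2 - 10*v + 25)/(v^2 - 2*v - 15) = (v - 5)/(v + 3)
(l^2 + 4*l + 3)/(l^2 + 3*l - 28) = (l^2 + 4*l + 3)/(l^2 + 3*l - 28)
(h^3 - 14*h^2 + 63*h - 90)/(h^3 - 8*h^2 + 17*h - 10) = (h^2 - 9*h + 18)/(h^2 - 3*h + 2)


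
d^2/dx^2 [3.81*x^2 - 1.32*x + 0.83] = 7.62000000000000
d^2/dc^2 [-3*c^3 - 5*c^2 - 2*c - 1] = -18*c - 10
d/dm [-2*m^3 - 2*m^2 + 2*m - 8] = -6*m^2 - 4*m + 2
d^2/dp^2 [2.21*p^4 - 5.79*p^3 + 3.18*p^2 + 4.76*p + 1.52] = 26.52*p^2 - 34.74*p + 6.36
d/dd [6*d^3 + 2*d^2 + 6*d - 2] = 18*d^2 + 4*d + 6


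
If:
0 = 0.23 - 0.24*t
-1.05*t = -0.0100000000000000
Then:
No Solution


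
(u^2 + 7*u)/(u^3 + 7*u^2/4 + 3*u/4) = 4*(u + 7)/(4*u^2 + 7*u + 3)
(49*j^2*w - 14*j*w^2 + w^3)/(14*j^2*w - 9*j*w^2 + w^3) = (-7*j + w)/(-2*j + w)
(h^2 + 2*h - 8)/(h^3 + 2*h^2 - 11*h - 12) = (h - 2)/(h^2 - 2*h - 3)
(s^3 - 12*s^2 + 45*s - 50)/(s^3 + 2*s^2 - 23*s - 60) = (s^2 - 7*s + 10)/(s^2 + 7*s + 12)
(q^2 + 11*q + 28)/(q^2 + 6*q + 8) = (q + 7)/(q + 2)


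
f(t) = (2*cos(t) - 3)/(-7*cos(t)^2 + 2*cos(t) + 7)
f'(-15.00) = 18.79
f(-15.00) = -3.14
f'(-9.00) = 71.80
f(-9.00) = 7.61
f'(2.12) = -2.38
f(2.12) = -1.00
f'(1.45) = -0.29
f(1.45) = -0.39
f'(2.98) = -3.76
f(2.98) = 2.77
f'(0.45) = 0.29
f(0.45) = -0.38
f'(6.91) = 0.17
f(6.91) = -0.34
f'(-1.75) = 0.67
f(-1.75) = -0.52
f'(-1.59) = 0.43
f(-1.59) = -0.44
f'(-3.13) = 0.22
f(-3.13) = 2.50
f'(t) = (-14*sin(t)*cos(t) + 2*sin(t))*(2*cos(t) - 3)/(-7*cos(t)^2 + 2*cos(t) + 7)^2 - 2*sin(t)/(-7*cos(t)^2 + 2*cos(t) + 7)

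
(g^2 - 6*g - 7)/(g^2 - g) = (g^2 - 6*g - 7)/(g*(g - 1))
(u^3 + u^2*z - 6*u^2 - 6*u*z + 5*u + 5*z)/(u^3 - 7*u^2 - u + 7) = (u^2 + u*z - 5*u - 5*z)/(u^2 - 6*u - 7)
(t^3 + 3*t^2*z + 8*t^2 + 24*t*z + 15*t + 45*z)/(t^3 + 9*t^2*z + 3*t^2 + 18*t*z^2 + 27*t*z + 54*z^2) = (t + 5)/(t + 6*z)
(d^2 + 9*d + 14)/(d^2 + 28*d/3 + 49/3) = 3*(d + 2)/(3*d + 7)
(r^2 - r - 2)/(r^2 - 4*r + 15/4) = 4*(r^2 - r - 2)/(4*r^2 - 16*r + 15)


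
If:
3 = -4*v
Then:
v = -3/4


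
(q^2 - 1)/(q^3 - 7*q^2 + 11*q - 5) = (q + 1)/(q^2 - 6*q + 5)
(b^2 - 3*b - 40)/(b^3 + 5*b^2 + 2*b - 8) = (b^2 - 3*b - 40)/(b^3 + 5*b^2 + 2*b - 8)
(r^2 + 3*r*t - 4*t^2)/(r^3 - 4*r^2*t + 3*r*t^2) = (r + 4*t)/(r*(r - 3*t))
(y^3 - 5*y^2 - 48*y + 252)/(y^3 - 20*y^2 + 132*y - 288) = (y + 7)/(y - 8)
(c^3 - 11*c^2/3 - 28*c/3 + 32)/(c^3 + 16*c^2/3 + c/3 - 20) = (3*c^2 - 20*c + 32)/(3*c^2 + 7*c - 20)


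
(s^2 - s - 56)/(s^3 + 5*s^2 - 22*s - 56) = (s - 8)/(s^2 - 2*s - 8)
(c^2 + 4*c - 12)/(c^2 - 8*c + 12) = (c + 6)/(c - 6)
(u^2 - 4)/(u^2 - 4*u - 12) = (u - 2)/(u - 6)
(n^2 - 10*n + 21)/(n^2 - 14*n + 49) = (n - 3)/(n - 7)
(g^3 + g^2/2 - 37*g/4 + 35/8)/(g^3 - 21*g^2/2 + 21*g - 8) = (g^2 + g - 35/4)/(g^2 - 10*g + 16)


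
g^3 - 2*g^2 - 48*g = g*(g - 8)*(g + 6)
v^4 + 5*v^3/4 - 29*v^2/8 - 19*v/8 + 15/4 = (v - 5/4)*(v - 1)*(v + 3/2)*(v + 2)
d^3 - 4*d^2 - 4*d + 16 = (d - 4)*(d - 2)*(d + 2)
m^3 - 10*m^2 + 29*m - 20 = (m - 5)*(m - 4)*(m - 1)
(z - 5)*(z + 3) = z^2 - 2*z - 15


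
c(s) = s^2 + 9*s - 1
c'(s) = 2*s + 9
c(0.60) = 4.76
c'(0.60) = 10.20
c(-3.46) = -20.17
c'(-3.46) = 2.08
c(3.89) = 49.14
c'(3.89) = 16.78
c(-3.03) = -19.09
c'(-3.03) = 2.94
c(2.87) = 33.07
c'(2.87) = 14.74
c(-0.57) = -5.81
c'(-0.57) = 7.86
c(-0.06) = -1.54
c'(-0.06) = 8.88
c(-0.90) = -8.29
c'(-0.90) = 7.20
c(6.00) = 89.00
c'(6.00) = 21.00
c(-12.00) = 35.00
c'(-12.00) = -15.00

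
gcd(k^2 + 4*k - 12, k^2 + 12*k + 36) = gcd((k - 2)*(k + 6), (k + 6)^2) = k + 6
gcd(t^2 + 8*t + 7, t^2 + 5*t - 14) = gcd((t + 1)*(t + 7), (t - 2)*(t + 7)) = t + 7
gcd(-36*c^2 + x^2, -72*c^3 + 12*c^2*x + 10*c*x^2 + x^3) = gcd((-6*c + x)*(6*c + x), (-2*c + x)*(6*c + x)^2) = 6*c + x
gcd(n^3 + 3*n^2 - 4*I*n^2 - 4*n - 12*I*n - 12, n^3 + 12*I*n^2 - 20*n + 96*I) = n - 2*I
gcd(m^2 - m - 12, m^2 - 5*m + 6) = 1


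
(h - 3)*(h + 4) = h^2 + h - 12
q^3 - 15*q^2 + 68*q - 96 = (q - 8)*(q - 4)*(q - 3)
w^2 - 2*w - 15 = (w - 5)*(w + 3)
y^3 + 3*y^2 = y^2*(y + 3)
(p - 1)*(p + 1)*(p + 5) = p^3 + 5*p^2 - p - 5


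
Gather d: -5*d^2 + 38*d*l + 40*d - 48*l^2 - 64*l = -5*d^2 + d*(38*l + 40) - 48*l^2 - 64*l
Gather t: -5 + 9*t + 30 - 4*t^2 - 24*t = -4*t^2 - 15*t + 25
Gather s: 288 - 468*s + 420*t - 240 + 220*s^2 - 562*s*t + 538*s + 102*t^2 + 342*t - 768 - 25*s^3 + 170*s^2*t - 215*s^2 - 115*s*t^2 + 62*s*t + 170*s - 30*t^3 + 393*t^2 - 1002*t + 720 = -25*s^3 + s^2*(170*t + 5) + s*(-115*t^2 - 500*t + 240) - 30*t^3 + 495*t^2 - 240*t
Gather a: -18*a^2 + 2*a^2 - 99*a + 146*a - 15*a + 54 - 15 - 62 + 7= -16*a^2 + 32*a - 16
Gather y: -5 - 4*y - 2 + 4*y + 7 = 0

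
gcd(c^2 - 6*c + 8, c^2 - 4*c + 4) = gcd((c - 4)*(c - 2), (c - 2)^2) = c - 2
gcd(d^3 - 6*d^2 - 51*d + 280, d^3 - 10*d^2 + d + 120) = d^2 - 13*d + 40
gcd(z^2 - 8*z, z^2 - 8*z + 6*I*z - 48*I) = z - 8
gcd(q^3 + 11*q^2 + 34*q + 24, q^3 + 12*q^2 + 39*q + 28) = q^2 + 5*q + 4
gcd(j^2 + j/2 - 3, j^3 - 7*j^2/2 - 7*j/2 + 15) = j + 2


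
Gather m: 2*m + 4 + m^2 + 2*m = m^2 + 4*m + 4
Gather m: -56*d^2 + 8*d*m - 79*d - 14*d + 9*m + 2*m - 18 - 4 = -56*d^2 - 93*d + m*(8*d + 11) - 22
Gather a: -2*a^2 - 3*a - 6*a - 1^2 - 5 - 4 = -2*a^2 - 9*a - 10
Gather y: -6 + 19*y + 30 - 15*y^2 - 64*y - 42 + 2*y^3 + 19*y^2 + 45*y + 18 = 2*y^3 + 4*y^2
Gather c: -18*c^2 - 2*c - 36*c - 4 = -18*c^2 - 38*c - 4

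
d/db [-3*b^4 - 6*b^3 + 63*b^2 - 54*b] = -12*b^3 - 18*b^2 + 126*b - 54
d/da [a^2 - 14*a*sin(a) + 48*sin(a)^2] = -14*a*cos(a) + 2*a - 14*sin(a) + 48*sin(2*a)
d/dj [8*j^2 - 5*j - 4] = 16*j - 5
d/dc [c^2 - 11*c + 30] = 2*c - 11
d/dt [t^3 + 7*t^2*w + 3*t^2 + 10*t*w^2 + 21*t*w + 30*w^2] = 3*t^2 + 14*t*w + 6*t + 10*w^2 + 21*w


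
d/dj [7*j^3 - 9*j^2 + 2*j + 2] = 21*j^2 - 18*j + 2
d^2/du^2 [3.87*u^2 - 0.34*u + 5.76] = 7.74000000000000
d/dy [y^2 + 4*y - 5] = 2*y + 4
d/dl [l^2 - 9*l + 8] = 2*l - 9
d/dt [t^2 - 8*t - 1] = 2*t - 8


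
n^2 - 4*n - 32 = (n - 8)*(n + 4)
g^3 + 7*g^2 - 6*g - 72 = (g - 3)*(g + 4)*(g + 6)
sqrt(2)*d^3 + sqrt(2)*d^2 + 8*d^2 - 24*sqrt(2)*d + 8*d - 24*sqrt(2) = (d - 2*sqrt(2))*(d + 6*sqrt(2))*(sqrt(2)*d + sqrt(2))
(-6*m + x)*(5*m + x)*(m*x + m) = -30*m^3*x - 30*m^3 - m^2*x^2 - m^2*x + m*x^3 + m*x^2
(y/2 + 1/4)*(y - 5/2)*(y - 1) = y^3/2 - 3*y^2/2 + 3*y/8 + 5/8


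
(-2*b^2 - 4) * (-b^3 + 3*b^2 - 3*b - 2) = 2*b^5 - 6*b^4 + 10*b^3 - 8*b^2 + 12*b + 8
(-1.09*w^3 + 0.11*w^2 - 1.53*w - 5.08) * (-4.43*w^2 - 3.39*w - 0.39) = 4.8287*w^5 + 3.2078*w^4 + 6.8301*w^3 + 27.6482*w^2 + 17.8179*w + 1.9812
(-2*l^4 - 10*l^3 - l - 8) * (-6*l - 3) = 12*l^5 + 66*l^4 + 30*l^3 + 6*l^2 + 51*l + 24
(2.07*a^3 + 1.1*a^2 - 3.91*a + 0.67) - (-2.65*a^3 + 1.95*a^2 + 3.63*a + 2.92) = 4.72*a^3 - 0.85*a^2 - 7.54*a - 2.25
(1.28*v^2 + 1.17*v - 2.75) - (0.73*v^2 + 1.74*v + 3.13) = 0.55*v^2 - 0.57*v - 5.88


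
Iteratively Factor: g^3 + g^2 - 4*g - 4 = (g - 2)*(g^2 + 3*g + 2) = (g - 2)*(g + 1)*(g + 2)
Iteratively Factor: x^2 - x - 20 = (x - 5)*(x + 4)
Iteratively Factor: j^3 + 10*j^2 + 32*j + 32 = (j + 4)*(j^2 + 6*j + 8) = (j + 4)^2*(j + 2)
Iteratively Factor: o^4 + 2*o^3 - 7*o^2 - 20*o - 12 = (o + 2)*(o^3 - 7*o - 6) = (o + 1)*(o + 2)*(o^2 - o - 6) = (o - 3)*(o + 1)*(o + 2)*(o + 2)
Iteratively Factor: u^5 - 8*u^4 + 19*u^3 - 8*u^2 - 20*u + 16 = (u + 1)*(u^4 - 9*u^3 + 28*u^2 - 36*u + 16) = (u - 1)*(u + 1)*(u^3 - 8*u^2 + 20*u - 16) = (u - 2)*(u - 1)*(u + 1)*(u^2 - 6*u + 8) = (u - 2)^2*(u - 1)*(u + 1)*(u - 4)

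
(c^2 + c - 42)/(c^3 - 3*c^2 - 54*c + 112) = (c - 6)/(c^2 - 10*c + 16)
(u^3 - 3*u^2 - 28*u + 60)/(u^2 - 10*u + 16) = (u^2 - u - 30)/(u - 8)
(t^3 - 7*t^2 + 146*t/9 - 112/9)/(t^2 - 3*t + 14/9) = (3*t^2 - 14*t + 16)/(3*t - 2)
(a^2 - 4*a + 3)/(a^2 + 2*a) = (a^2 - 4*a + 3)/(a*(a + 2))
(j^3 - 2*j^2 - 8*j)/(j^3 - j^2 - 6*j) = (j - 4)/(j - 3)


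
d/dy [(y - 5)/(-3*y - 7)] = -22/(3*y + 7)^2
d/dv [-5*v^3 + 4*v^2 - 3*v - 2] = -15*v^2 + 8*v - 3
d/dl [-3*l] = -3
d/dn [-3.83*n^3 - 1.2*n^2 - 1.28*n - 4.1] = -11.49*n^2 - 2.4*n - 1.28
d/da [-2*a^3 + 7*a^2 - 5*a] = -6*a^2 + 14*a - 5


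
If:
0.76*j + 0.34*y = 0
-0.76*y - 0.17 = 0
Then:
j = 0.10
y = -0.22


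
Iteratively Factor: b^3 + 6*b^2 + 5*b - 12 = (b + 4)*(b^2 + 2*b - 3) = (b + 3)*(b + 4)*(b - 1)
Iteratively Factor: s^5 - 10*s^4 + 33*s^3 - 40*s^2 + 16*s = (s - 1)*(s^4 - 9*s^3 + 24*s^2 - 16*s) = (s - 1)^2*(s^3 - 8*s^2 + 16*s) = (s - 4)*(s - 1)^2*(s^2 - 4*s) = s*(s - 4)*(s - 1)^2*(s - 4)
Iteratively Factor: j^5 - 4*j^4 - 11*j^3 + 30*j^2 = (j - 2)*(j^4 - 2*j^3 - 15*j^2) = j*(j - 2)*(j^3 - 2*j^2 - 15*j) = j*(j - 5)*(j - 2)*(j^2 + 3*j) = j^2*(j - 5)*(j - 2)*(j + 3)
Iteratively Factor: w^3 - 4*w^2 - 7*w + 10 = (w + 2)*(w^2 - 6*w + 5) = (w - 1)*(w + 2)*(w - 5)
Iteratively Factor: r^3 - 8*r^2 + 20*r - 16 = (r - 2)*(r^2 - 6*r + 8) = (r - 4)*(r - 2)*(r - 2)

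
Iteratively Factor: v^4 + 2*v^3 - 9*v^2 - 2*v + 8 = (v + 1)*(v^3 + v^2 - 10*v + 8) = (v - 2)*(v + 1)*(v^2 + 3*v - 4) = (v - 2)*(v + 1)*(v + 4)*(v - 1)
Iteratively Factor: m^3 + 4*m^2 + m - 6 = (m + 3)*(m^2 + m - 2) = (m + 2)*(m + 3)*(m - 1)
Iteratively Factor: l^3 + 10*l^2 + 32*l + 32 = (l + 4)*(l^2 + 6*l + 8) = (l + 4)^2*(l + 2)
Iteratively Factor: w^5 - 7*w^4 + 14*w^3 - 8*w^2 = (w)*(w^4 - 7*w^3 + 14*w^2 - 8*w) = w*(w - 2)*(w^3 - 5*w^2 + 4*w) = w*(w - 2)*(w - 1)*(w^2 - 4*w) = w*(w - 4)*(w - 2)*(w - 1)*(w)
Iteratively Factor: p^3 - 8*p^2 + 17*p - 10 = (p - 1)*(p^2 - 7*p + 10) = (p - 2)*(p - 1)*(p - 5)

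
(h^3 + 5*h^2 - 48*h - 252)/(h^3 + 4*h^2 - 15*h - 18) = (h^2 - h - 42)/(h^2 - 2*h - 3)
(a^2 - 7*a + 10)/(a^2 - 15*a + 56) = (a^2 - 7*a + 10)/(a^2 - 15*a + 56)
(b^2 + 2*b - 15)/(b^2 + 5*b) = (b - 3)/b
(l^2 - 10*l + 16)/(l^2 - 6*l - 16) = (l - 2)/(l + 2)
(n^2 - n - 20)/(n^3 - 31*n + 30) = (n + 4)/(n^2 + 5*n - 6)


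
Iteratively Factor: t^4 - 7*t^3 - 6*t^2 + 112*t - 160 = (t - 2)*(t^3 - 5*t^2 - 16*t + 80) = (t - 5)*(t - 2)*(t^2 - 16) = (t - 5)*(t - 2)*(t + 4)*(t - 4)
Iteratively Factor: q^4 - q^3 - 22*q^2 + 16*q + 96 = (q + 2)*(q^3 - 3*q^2 - 16*q + 48) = (q - 3)*(q + 2)*(q^2 - 16) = (q - 4)*(q - 3)*(q + 2)*(q + 4)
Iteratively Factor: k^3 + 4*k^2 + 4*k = (k + 2)*(k^2 + 2*k) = k*(k + 2)*(k + 2)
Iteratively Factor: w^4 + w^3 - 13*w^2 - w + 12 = (w - 3)*(w^3 + 4*w^2 - w - 4) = (w - 3)*(w + 4)*(w^2 - 1) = (w - 3)*(w + 1)*(w + 4)*(w - 1)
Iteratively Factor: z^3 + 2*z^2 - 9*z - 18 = (z - 3)*(z^2 + 5*z + 6) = (z - 3)*(z + 2)*(z + 3)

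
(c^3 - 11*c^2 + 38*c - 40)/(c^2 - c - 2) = (c^2 - 9*c + 20)/(c + 1)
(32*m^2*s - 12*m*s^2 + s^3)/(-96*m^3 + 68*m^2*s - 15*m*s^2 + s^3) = s/(-3*m + s)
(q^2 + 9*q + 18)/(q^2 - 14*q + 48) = (q^2 + 9*q + 18)/(q^2 - 14*q + 48)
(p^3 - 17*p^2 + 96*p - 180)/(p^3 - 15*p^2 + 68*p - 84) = (p^2 - 11*p + 30)/(p^2 - 9*p + 14)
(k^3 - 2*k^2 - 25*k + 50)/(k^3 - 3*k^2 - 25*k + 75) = (k - 2)/(k - 3)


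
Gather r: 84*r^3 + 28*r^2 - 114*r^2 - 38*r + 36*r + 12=84*r^3 - 86*r^2 - 2*r + 12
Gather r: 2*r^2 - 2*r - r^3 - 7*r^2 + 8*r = -r^3 - 5*r^2 + 6*r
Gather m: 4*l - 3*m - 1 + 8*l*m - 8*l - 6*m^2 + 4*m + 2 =-4*l - 6*m^2 + m*(8*l + 1) + 1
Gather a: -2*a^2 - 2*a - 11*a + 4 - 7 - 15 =-2*a^2 - 13*a - 18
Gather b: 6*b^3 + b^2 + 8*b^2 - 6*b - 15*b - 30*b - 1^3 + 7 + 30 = 6*b^3 + 9*b^2 - 51*b + 36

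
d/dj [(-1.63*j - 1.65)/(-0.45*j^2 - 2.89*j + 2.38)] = (0.7335*j^2 + 4.7107*j - (0.9*j + 2.89)*(1.63*j + 1.65) - 3.8794)/(0.45*j^2 + 2.89*j - 2.38)^2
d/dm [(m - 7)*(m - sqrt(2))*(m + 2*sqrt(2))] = 3*m^2 - 14*m + 2*sqrt(2)*m - 7*sqrt(2) - 4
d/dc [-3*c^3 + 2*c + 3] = 2 - 9*c^2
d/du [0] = 0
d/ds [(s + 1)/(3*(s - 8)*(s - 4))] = (-s^2 - 2*s + 44)/(3*(s^4 - 24*s^3 + 208*s^2 - 768*s + 1024))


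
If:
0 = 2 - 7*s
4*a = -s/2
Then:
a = -1/28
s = 2/7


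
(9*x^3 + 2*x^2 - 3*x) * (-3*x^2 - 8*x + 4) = -27*x^5 - 78*x^4 + 29*x^3 + 32*x^2 - 12*x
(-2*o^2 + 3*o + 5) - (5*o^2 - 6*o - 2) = -7*o^2 + 9*o + 7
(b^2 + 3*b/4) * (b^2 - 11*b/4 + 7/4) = b^4 - 2*b^3 - 5*b^2/16 + 21*b/16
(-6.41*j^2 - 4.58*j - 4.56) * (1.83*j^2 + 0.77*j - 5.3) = -11.7303*j^4 - 13.3171*j^3 + 22.1016*j^2 + 20.7628*j + 24.168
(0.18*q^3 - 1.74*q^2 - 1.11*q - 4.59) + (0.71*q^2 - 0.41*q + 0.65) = 0.18*q^3 - 1.03*q^2 - 1.52*q - 3.94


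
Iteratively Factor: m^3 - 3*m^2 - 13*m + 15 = (m - 1)*(m^2 - 2*m - 15) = (m - 5)*(m - 1)*(m + 3)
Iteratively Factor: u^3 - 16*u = (u + 4)*(u^2 - 4*u) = u*(u + 4)*(u - 4)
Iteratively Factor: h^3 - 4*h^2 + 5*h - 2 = (h - 2)*(h^2 - 2*h + 1) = (h - 2)*(h - 1)*(h - 1)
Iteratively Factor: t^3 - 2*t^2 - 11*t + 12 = (t + 3)*(t^2 - 5*t + 4) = (t - 4)*(t + 3)*(t - 1)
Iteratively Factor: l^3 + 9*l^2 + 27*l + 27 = (l + 3)*(l^2 + 6*l + 9) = (l + 3)^2*(l + 3)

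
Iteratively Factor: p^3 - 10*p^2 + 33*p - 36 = (p - 3)*(p^2 - 7*p + 12) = (p - 4)*(p - 3)*(p - 3)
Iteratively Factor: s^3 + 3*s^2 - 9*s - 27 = (s + 3)*(s^2 - 9) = (s + 3)^2*(s - 3)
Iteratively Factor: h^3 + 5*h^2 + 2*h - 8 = (h + 4)*(h^2 + h - 2) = (h - 1)*(h + 4)*(h + 2)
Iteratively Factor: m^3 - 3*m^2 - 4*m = (m)*(m^2 - 3*m - 4) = m*(m + 1)*(m - 4)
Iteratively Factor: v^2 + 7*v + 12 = (v + 4)*(v + 3)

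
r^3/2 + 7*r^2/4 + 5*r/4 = r*(r/2 + 1/2)*(r + 5/2)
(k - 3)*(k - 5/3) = k^2 - 14*k/3 + 5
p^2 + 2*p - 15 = (p - 3)*(p + 5)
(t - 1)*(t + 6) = t^2 + 5*t - 6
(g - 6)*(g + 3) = g^2 - 3*g - 18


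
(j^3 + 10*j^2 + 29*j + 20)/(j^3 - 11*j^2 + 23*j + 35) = (j^2 + 9*j + 20)/(j^2 - 12*j + 35)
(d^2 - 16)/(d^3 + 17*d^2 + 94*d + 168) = (d - 4)/(d^2 + 13*d + 42)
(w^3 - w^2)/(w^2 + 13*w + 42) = w^2*(w - 1)/(w^2 + 13*w + 42)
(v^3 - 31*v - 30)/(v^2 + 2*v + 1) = (v^2 - v - 30)/(v + 1)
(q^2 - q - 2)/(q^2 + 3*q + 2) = (q - 2)/(q + 2)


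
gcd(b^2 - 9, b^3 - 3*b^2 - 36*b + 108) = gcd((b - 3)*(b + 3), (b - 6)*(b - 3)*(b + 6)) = b - 3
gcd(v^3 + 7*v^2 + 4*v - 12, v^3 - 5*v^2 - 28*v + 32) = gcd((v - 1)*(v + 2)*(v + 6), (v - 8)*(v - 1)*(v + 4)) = v - 1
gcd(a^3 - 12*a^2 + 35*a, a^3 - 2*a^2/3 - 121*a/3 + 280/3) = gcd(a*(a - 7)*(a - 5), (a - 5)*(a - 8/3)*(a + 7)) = a - 5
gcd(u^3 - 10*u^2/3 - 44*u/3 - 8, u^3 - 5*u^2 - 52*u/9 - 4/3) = u^2 - 16*u/3 - 4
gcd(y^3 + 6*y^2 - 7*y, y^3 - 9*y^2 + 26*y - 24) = 1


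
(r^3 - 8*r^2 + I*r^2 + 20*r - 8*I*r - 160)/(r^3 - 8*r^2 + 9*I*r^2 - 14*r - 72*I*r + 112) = (r^2 + I*r + 20)/(r^2 + 9*I*r - 14)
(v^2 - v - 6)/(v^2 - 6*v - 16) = (v - 3)/(v - 8)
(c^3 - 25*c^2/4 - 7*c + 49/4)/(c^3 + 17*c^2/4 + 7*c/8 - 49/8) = 2*(c - 7)/(2*c + 7)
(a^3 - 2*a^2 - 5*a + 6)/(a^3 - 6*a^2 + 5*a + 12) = (a^2 + a - 2)/(a^2 - 3*a - 4)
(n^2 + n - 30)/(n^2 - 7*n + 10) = (n + 6)/(n - 2)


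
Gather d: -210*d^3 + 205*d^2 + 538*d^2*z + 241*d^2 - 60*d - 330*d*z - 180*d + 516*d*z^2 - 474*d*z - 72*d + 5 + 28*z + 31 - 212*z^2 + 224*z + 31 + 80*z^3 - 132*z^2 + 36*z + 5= -210*d^3 + d^2*(538*z + 446) + d*(516*z^2 - 804*z - 312) + 80*z^3 - 344*z^2 + 288*z + 72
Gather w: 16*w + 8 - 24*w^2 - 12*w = -24*w^2 + 4*w + 8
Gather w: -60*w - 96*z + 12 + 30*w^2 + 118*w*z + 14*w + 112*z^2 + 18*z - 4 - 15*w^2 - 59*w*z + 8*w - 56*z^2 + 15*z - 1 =15*w^2 + w*(59*z - 38) + 56*z^2 - 63*z + 7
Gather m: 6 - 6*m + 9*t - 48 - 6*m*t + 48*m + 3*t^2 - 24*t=m*(42 - 6*t) + 3*t^2 - 15*t - 42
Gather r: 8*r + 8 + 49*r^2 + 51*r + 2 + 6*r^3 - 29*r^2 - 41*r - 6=6*r^3 + 20*r^2 + 18*r + 4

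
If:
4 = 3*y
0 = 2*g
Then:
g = 0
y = 4/3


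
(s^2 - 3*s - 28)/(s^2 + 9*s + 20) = (s - 7)/(s + 5)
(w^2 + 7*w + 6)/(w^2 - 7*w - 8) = (w + 6)/(w - 8)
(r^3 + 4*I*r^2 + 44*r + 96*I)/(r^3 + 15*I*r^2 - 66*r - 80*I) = (r - 6*I)/(r + 5*I)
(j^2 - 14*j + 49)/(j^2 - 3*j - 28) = (j - 7)/(j + 4)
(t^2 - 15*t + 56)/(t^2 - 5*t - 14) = (t - 8)/(t + 2)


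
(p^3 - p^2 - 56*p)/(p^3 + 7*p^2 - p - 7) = p*(p - 8)/(p^2 - 1)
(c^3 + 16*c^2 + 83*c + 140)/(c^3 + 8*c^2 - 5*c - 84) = (c + 5)/(c - 3)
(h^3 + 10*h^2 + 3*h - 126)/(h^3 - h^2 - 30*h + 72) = (h + 7)/(h - 4)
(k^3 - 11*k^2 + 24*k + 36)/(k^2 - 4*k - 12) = (k^2 - 5*k - 6)/(k + 2)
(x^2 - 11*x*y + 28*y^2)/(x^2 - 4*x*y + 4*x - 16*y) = (x - 7*y)/(x + 4)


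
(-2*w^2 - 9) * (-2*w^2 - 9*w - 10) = 4*w^4 + 18*w^3 + 38*w^2 + 81*w + 90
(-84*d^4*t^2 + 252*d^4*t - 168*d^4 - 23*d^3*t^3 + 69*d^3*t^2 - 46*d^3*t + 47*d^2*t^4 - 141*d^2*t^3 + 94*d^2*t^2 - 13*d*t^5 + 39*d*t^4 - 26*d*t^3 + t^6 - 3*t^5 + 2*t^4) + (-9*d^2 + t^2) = -84*d^4*t^2 + 252*d^4*t - 168*d^4 - 23*d^3*t^3 + 69*d^3*t^2 - 46*d^3*t + 47*d^2*t^4 - 141*d^2*t^3 + 94*d^2*t^2 - 9*d^2 - 13*d*t^5 + 39*d*t^4 - 26*d*t^3 + t^6 - 3*t^5 + 2*t^4 + t^2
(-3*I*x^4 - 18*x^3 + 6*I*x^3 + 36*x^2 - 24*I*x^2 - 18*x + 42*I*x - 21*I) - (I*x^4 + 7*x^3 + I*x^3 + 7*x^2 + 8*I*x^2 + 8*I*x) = -4*I*x^4 - 25*x^3 + 5*I*x^3 + 29*x^2 - 32*I*x^2 - 18*x + 34*I*x - 21*I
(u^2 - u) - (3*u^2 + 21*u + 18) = -2*u^2 - 22*u - 18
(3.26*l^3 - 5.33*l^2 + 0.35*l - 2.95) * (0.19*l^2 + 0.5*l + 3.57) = 0.6194*l^5 + 0.6173*l^4 + 9.0397*l^3 - 19.4136*l^2 - 0.2255*l - 10.5315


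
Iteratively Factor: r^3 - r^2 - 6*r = (r)*(r^2 - r - 6) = r*(r - 3)*(r + 2)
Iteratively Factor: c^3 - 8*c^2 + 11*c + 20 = (c + 1)*(c^2 - 9*c + 20) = (c - 5)*(c + 1)*(c - 4)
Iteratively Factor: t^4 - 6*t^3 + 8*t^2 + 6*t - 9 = (t - 3)*(t^3 - 3*t^2 - t + 3) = (t - 3)*(t + 1)*(t^2 - 4*t + 3) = (t - 3)*(t - 1)*(t + 1)*(t - 3)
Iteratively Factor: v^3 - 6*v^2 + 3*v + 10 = (v - 2)*(v^2 - 4*v - 5) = (v - 5)*(v - 2)*(v + 1)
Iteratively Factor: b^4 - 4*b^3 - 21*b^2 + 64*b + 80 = (b + 4)*(b^3 - 8*b^2 + 11*b + 20) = (b + 1)*(b + 4)*(b^2 - 9*b + 20) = (b - 5)*(b + 1)*(b + 4)*(b - 4)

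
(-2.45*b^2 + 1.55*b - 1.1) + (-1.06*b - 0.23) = -2.45*b^2 + 0.49*b - 1.33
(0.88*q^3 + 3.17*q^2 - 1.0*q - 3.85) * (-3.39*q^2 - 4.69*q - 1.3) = -2.9832*q^5 - 14.8735*q^4 - 12.6213*q^3 + 13.6205*q^2 + 19.3565*q + 5.005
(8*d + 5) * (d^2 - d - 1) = 8*d^3 - 3*d^2 - 13*d - 5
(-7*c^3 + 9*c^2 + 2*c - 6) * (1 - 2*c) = 14*c^4 - 25*c^3 + 5*c^2 + 14*c - 6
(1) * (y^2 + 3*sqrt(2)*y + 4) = y^2 + 3*sqrt(2)*y + 4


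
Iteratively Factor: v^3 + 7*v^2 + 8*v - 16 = (v + 4)*(v^2 + 3*v - 4) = (v - 1)*(v + 4)*(v + 4)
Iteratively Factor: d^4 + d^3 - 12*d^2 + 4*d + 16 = (d - 2)*(d^3 + 3*d^2 - 6*d - 8) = (d - 2)*(d + 4)*(d^2 - d - 2) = (d - 2)*(d + 1)*(d + 4)*(d - 2)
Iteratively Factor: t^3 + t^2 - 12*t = (t + 4)*(t^2 - 3*t) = (t - 3)*(t + 4)*(t)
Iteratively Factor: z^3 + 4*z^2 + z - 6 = (z + 3)*(z^2 + z - 2) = (z - 1)*(z + 3)*(z + 2)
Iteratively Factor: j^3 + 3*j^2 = (j)*(j^2 + 3*j) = j^2*(j + 3)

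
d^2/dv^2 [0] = 0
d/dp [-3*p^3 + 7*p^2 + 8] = p*(14 - 9*p)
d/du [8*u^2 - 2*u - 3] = 16*u - 2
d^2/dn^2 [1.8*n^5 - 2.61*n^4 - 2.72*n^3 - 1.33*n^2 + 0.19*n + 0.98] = 36.0*n^3 - 31.32*n^2 - 16.32*n - 2.66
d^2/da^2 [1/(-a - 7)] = -2/(a + 7)^3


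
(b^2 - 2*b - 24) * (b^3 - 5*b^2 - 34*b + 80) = b^5 - 7*b^4 - 48*b^3 + 268*b^2 + 656*b - 1920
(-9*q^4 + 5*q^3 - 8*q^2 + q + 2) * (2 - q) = 9*q^5 - 23*q^4 + 18*q^3 - 17*q^2 + 4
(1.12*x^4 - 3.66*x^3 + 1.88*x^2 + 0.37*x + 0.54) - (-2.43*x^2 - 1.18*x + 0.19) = 1.12*x^4 - 3.66*x^3 + 4.31*x^2 + 1.55*x + 0.35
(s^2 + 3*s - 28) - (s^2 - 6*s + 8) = 9*s - 36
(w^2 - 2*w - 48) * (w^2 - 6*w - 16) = w^4 - 8*w^3 - 52*w^2 + 320*w + 768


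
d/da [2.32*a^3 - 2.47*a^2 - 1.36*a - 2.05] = 6.96*a^2 - 4.94*a - 1.36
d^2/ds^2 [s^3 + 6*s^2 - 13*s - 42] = 6*s + 12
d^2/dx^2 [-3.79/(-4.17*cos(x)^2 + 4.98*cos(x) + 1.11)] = (263.615724*(1 - cos(x)^2)^2 - 236.116242*cos(x)^3 + 295.97247*cos(x)^2 + 451.282122*cos(x) - 486.688302)/(-4.17*cos(x)^2 + 4.98*cos(x) + 1.11)^3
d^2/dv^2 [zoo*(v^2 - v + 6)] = zoo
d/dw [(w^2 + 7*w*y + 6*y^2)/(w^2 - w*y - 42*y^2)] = -8*y/(w^2 - 14*w*y + 49*y^2)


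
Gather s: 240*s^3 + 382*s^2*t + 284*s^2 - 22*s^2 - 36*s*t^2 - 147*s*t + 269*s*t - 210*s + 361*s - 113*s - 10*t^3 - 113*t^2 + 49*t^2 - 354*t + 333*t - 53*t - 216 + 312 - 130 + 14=240*s^3 + s^2*(382*t + 262) + s*(-36*t^2 + 122*t + 38) - 10*t^3 - 64*t^2 - 74*t - 20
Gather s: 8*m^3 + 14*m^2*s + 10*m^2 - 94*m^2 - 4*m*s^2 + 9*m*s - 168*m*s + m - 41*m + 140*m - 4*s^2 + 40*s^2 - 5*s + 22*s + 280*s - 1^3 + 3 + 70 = 8*m^3 - 84*m^2 + 100*m + s^2*(36 - 4*m) + s*(14*m^2 - 159*m + 297) + 72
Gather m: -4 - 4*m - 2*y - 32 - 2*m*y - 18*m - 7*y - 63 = m*(-2*y - 22) - 9*y - 99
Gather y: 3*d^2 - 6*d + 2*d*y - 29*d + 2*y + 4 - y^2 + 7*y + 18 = 3*d^2 - 35*d - y^2 + y*(2*d + 9) + 22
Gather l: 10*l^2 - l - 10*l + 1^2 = 10*l^2 - 11*l + 1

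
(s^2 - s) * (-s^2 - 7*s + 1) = -s^4 - 6*s^3 + 8*s^2 - s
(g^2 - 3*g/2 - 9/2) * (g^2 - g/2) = g^4 - 2*g^3 - 15*g^2/4 + 9*g/4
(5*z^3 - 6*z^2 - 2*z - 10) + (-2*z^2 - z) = 5*z^3 - 8*z^2 - 3*z - 10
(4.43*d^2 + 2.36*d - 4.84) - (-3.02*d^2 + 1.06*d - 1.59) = 7.45*d^2 + 1.3*d - 3.25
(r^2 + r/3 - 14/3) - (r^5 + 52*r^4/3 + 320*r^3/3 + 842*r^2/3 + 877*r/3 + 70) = -r^5 - 52*r^4/3 - 320*r^3/3 - 839*r^2/3 - 292*r - 224/3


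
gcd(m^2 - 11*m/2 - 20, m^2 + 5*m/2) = m + 5/2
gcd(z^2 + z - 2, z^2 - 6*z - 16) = z + 2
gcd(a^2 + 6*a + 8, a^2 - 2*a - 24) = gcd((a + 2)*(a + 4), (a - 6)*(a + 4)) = a + 4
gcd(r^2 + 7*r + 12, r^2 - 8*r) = 1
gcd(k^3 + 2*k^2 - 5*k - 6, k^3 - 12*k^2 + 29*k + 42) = k + 1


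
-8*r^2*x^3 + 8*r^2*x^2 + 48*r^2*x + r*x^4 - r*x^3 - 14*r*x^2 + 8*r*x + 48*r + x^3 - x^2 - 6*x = (-8*r + x)*(x - 3)*(x + 2)*(r*x + 1)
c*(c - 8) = c^2 - 8*c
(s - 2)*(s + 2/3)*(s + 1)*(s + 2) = s^4 + 5*s^3/3 - 10*s^2/3 - 20*s/3 - 8/3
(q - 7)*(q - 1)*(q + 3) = q^3 - 5*q^2 - 17*q + 21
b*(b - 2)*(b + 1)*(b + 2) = b^4 + b^3 - 4*b^2 - 4*b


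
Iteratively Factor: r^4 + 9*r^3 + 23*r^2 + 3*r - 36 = (r + 3)*(r^3 + 6*r^2 + 5*r - 12) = (r - 1)*(r + 3)*(r^2 + 7*r + 12) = (r - 1)*(r + 3)^2*(r + 4)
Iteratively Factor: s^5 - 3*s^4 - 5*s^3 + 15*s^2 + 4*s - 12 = (s - 3)*(s^4 - 5*s^2 + 4) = (s - 3)*(s + 2)*(s^3 - 2*s^2 - s + 2) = (s - 3)*(s + 1)*(s + 2)*(s^2 - 3*s + 2) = (s - 3)*(s - 2)*(s + 1)*(s + 2)*(s - 1)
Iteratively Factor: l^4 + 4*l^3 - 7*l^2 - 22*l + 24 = (l - 1)*(l^3 + 5*l^2 - 2*l - 24) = (l - 1)*(l + 4)*(l^2 + l - 6) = (l - 2)*(l - 1)*(l + 4)*(l + 3)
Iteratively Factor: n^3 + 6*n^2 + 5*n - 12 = (n + 4)*(n^2 + 2*n - 3) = (n + 3)*(n + 4)*(n - 1)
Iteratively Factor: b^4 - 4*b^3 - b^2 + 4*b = (b)*(b^3 - 4*b^2 - b + 4) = b*(b - 4)*(b^2 - 1) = b*(b - 4)*(b - 1)*(b + 1)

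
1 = 1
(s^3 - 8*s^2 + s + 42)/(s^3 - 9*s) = (s^2 - 5*s - 14)/(s*(s + 3))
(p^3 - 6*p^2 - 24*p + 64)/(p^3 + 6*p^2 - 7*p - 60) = (p^2 - 10*p + 16)/(p^2 + 2*p - 15)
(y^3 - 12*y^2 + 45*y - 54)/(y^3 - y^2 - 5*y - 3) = (y^2 - 9*y + 18)/(y^2 + 2*y + 1)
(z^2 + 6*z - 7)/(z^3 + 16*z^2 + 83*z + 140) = (z - 1)/(z^2 + 9*z + 20)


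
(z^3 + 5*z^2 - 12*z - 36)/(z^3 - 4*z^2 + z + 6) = (z^2 + 8*z + 12)/(z^2 - z - 2)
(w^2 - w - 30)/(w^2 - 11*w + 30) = (w + 5)/(w - 5)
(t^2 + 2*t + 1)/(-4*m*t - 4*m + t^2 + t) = (t + 1)/(-4*m + t)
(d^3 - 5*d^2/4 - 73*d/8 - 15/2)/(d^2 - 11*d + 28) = (8*d^2 + 22*d + 15)/(8*(d - 7))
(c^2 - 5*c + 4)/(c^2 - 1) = (c - 4)/(c + 1)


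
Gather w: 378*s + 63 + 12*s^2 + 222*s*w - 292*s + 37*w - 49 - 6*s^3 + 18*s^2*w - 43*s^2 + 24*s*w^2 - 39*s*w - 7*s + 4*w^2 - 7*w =-6*s^3 - 31*s^2 + 79*s + w^2*(24*s + 4) + w*(18*s^2 + 183*s + 30) + 14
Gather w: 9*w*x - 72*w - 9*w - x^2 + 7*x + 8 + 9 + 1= w*(9*x - 81) - x^2 + 7*x + 18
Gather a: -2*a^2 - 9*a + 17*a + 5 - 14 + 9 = -2*a^2 + 8*a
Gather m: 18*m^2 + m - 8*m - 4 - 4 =18*m^2 - 7*m - 8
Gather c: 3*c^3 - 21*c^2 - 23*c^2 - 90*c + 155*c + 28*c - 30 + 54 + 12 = 3*c^3 - 44*c^2 + 93*c + 36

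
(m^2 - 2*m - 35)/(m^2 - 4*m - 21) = (m + 5)/(m + 3)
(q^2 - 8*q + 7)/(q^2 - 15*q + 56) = (q - 1)/(q - 8)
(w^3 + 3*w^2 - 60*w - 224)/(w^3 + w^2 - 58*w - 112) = (w + 4)/(w + 2)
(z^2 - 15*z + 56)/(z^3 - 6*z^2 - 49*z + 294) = (z - 8)/(z^2 + z - 42)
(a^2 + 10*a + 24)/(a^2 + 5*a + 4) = (a + 6)/(a + 1)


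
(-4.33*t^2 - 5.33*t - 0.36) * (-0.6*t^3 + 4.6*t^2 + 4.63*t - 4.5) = 2.598*t^5 - 16.72*t^4 - 44.3499*t^3 - 6.8489*t^2 + 22.3182*t + 1.62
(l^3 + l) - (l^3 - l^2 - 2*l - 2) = l^2 + 3*l + 2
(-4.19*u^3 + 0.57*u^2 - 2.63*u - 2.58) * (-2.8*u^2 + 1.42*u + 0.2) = 11.732*u^5 - 7.5458*u^4 + 7.3354*u^3 + 3.6034*u^2 - 4.1896*u - 0.516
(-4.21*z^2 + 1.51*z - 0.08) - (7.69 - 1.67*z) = -4.21*z^2 + 3.18*z - 7.77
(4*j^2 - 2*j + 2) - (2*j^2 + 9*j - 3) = 2*j^2 - 11*j + 5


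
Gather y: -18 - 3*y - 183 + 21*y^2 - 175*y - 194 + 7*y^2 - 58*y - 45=28*y^2 - 236*y - 440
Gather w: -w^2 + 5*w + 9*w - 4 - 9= -w^2 + 14*w - 13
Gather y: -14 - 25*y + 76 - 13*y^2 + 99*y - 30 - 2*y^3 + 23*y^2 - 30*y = -2*y^3 + 10*y^2 + 44*y + 32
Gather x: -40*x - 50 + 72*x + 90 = 32*x + 40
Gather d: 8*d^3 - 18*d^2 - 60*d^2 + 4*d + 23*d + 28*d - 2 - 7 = 8*d^3 - 78*d^2 + 55*d - 9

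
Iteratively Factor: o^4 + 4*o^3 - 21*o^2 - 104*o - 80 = (o + 4)*(o^3 - 21*o - 20) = (o + 4)^2*(o^2 - 4*o - 5) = (o + 1)*(o + 4)^2*(o - 5)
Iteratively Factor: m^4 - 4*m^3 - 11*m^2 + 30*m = (m)*(m^3 - 4*m^2 - 11*m + 30) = m*(m - 5)*(m^2 + m - 6) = m*(m - 5)*(m + 3)*(m - 2)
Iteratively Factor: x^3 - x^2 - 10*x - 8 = (x - 4)*(x^2 + 3*x + 2) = (x - 4)*(x + 1)*(x + 2)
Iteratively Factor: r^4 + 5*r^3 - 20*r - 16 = (r + 4)*(r^3 + r^2 - 4*r - 4) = (r - 2)*(r + 4)*(r^2 + 3*r + 2) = (r - 2)*(r + 1)*(r + 4)*(r + 2)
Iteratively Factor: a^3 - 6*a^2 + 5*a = (a - 5)*(a^2 - a) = (a - 5)*(a - 1)*(a)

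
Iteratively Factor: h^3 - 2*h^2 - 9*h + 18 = (h - 3)*(h^2 + h - 6) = (h - 3)*(h + 3)*(h - 2)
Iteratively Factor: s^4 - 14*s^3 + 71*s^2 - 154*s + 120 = (s - 4)*(s^3 - 10*s^2 + 31*s - 30) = (s - 4)*(s - 2)*(s^2 - 8*s + 15) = (s - 4)*(s - 3)*(s - 2)*(s - 5)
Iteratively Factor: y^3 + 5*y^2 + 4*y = (y + 1)*(y^2 + 4*y) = (y + 1)*(y + 4)*(y)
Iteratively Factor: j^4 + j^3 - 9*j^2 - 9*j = (j + 1)*(j^3 - 9*j) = (j - 3)*(j + 1)*(j^2 + 3*j) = (j - 3)*(j + 1)*(j + 3)*(j)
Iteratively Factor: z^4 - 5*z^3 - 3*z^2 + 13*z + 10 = (z + 1)*(z^3 - 6*z^2 + 3*z + 10) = (z + 1)^2*(z^2 - 7*z + 10) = (z - 2)*(z + 1)^2*(z - 5)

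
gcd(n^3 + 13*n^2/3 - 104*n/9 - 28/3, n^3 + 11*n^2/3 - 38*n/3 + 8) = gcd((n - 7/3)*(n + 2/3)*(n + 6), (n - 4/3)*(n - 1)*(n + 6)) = n + 6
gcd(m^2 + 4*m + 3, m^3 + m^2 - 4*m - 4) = m + 1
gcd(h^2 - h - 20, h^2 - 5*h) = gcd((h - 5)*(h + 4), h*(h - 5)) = h - 5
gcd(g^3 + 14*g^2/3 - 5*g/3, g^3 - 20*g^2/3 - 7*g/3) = g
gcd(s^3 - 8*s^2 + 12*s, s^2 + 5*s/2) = s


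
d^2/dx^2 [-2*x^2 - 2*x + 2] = -4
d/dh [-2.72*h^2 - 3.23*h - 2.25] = -5.44*h - 3.23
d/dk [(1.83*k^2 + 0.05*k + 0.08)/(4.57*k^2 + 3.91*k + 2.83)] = (6.9268*k^2 + 9.6266*k - 0.1713)/(20.8849*k^4 + 35.7374*k^3 + 41.1543*k^2 + 22.1306*k + 8.0089)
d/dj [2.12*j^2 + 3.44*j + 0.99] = 4.24*j + 3.44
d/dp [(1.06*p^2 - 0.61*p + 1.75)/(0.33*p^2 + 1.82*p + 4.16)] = (2.1305*p^2 + 7.6642*p - 5.7226)/(0.1089*p^4 + 1.2012*p^3 + 6.058*p^2 + 15.1424*p + 17.3056)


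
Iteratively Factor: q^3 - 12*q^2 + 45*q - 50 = (q - 5)*(q^2 - 7*q + 10) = (q - 5)*(q - 2)*(q - 5)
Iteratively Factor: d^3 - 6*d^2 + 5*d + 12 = (d - 3)*(d^2 - 3*d - 4) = (d - 4)*(d - 3)*(d + 1)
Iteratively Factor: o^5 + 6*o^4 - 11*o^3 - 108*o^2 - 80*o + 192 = (o - 4)*(o^4 + 10*o^3 + 29*o^2 + 8*o - 48) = (o - 4)*(o + 3)*(o^3 + 7*o^2 + 8*o - 16) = (o - 4)*(o + 3)*(o + 4)*(o^2 + 3*o - 4) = (o - 4)*(o - 1)*(o + 3)*(o + 4)*(o + 4)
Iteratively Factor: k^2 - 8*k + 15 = (k - 5)*(k - 3)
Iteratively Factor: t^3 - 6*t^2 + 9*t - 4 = (t - 4)*(t^2 - 2*t + 1) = (t - 4)*(t - 1)*(t - 1)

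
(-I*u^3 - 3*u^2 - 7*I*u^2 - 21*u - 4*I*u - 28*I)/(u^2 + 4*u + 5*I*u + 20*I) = -(I*u^3 + u^2*(3 + 7*I) + u*(21 + 4*I) + 28*I)/(u^2 + u*(4 + 5*I) + 20*I)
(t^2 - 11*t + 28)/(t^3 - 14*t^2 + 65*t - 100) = (t - 7)/(t^2 - 10*t + 25)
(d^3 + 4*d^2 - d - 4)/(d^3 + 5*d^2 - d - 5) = (d + 4)/(d + 5)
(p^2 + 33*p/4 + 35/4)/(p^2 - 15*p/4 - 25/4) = (p + 7)/(p - 5)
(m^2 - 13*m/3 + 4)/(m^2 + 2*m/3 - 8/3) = (m - 3)/(m + 2)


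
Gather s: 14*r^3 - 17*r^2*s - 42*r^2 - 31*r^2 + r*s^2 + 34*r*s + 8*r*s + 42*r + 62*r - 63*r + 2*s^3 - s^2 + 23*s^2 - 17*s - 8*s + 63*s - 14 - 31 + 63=14*r^3 - 73*r^2 + 41*r + 2*s^3 + s^2*(r + 22) + s*(-17*r^2 + 42*r + 38) + 18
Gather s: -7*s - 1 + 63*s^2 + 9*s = 63*s^2 + 2*s - 1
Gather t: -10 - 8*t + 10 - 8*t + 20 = 20 - 16*t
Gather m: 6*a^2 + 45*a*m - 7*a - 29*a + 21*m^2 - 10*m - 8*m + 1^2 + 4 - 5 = 6*a^2 - 36*a + 21*m^2 + m*(45*a - 18)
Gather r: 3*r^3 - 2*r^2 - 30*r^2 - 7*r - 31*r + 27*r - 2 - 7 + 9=3*r^3 - 32*r^2 - 11*r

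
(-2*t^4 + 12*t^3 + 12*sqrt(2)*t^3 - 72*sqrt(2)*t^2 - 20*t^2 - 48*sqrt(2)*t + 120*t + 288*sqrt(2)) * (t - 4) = -2*t^5 + 12*sqrt(2)*t^4 + 20*t^4 - 120*sqrt(2)*t^3 - 68*t^3 + 200*t^2 + 240*sqrt(2)*t^2 - 480*t + 480*sqrt(2)*t - 1152*sqrt(2)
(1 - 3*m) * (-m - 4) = 3*m^2 + 11*m - 4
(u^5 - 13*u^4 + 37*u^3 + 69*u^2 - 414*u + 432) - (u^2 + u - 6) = u^5 - 13*u^4 + 37*u^3 + 68*u^2 - 415*u + 438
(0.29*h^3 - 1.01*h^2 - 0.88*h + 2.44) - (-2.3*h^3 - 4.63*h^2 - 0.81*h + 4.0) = 2.59*h^3 + 3.62*h^2 - 0.07*h - 1.56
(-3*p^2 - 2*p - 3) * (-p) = 3*p^3 + 2*p^2 + 3*p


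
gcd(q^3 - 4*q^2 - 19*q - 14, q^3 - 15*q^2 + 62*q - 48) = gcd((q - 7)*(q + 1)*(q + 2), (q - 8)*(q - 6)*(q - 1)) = 1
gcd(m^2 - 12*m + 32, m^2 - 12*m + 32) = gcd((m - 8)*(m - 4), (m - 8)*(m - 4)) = m^2 - 12*m + 32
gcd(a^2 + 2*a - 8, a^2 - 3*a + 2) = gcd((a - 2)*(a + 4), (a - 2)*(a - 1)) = a - 2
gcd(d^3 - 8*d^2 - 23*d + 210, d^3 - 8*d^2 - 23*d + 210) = d^3 - 8*d^2 - 23*d + 210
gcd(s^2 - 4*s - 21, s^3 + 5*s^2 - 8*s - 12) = 1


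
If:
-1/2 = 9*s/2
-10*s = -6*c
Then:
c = -5/27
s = -1/9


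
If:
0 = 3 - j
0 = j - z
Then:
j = 3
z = 3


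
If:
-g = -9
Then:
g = 9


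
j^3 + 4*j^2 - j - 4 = (j - 1)*(j + 1)*(j + 4)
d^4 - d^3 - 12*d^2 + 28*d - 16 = (d - 2)^2*(d - 1)*(d + 4)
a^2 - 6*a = a*(a - 6)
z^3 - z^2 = z^2*(z - 1)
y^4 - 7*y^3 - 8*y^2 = y^2*(y - 8)*(y + 1)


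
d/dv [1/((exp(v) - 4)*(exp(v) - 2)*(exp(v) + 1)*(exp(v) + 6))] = (-4*exp(3*v) - 3*exp(2*v) + 56*exp(v) - 20)*exp(v)/(exp(8*v) + 2*exp(7*v) - 55*exp(6*v) - 16*exp(5*v) + 920*exp(4*v) - 1024*exp(3*v) - 2288*exp(2*v) + 1920*exp(v) + 2304)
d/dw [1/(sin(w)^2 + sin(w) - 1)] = -(2*sin(w) + 1)*cos(w)/(sin(w) - cos(w)^2)^2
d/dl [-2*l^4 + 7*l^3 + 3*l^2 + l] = -8*l^3 + 21*l^2 + 6*l + 1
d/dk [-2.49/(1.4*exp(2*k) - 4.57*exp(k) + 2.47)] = (6.972*exp(k) - 11.3793)*exp(k)/(1.4*exp(2*k) - 4.57*exp(k) + 2.47)^2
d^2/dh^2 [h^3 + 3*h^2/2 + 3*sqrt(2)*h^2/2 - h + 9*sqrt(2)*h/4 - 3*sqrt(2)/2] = 6*h + 3 + 3*sqrt(2)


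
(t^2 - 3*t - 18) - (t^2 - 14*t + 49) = 11*t - 67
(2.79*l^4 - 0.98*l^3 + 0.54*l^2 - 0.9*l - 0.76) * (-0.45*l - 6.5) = -1.2555*l^5 - 17.694*l^4 + 6.127*l^3 - 3.105*l^2 + 6.192*l + 4.94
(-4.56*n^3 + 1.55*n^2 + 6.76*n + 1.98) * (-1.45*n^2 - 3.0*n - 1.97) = 6.612*n^5 + 11.4325*n^4 - 5.4688*n^3 - 26.2045*n^2 - 19.2572*n - 3.9006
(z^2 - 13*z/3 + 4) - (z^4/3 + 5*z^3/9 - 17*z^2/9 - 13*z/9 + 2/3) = -z^4/3 - 5*z^3/9 + 26*z^2/9 - 26*z/9 + 10/3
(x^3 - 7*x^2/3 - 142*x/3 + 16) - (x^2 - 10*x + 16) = x^3 - 10*x^2/3 - 112*x/3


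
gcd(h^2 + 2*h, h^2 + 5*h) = h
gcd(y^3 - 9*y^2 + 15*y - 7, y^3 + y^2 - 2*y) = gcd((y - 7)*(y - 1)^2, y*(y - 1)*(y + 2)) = y - 1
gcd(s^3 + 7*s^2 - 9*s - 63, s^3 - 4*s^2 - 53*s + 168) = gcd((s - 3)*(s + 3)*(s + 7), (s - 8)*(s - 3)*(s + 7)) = s^2 + 4*s - 21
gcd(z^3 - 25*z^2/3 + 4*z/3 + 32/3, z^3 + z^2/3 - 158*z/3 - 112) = z - 8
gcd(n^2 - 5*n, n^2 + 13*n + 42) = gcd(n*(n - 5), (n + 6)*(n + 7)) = 1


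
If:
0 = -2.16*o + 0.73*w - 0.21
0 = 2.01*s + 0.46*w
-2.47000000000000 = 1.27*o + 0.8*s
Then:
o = -3.32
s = 2.18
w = -9.53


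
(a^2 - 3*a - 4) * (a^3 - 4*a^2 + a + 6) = a^5 - 7*a^4 + 9*a^3 + 19*a^2 - 22*a - 24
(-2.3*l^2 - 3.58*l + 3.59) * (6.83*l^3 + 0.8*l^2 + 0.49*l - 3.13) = -15.709*l^5 - 26.2914*l^4 + 20.5287*l^3 + 8.3168*l^2 + 12.9645*l - 11.2367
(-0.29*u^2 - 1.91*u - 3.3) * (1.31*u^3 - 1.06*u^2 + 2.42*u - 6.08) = -0.3799*u^5 - 2.1947*u^4 - 3.0002*u^3 + 0.639*u^2 + 3.6268*u + 20.064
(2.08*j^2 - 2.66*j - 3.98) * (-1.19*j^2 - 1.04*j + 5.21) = -2.4752*j^4 + 1.0022*j^3 + 18.3394*j^2 - 9.7194*j - 20.7358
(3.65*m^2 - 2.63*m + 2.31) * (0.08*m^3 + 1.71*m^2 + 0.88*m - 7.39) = 0.292*m^5 + 6.0311*m^4 - 1.1005*m^3 - 25.3378*m^2 + 21.4685*m - 17.0709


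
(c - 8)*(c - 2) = c^2 - 10*c + 16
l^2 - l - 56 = (l - 8)*(l + 7)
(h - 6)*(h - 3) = h^2 - 9*h + 18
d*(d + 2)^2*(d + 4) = d^4 + 8*d^3 + 20*d^2 + 16*d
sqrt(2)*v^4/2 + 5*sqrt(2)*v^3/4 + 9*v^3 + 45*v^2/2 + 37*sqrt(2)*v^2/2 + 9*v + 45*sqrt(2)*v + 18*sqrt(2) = (v + 1/2)*(v + 3*sqrt(2))*(v + 6*sqrt(2))*(sqrt(2)*v/2 + sqrt(2))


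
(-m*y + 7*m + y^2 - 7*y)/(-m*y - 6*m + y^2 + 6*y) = (y - 7)/(y + 6)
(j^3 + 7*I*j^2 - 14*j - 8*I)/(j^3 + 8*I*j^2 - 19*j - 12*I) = (j + 2*I)/(j + 3*I)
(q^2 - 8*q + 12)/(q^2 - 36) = (q - 2)/(q + 6)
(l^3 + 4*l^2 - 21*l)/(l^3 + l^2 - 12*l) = (l + 7)/(l + 4)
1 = 1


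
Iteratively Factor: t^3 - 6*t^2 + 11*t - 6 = (t - 3)*(t^2 - 3*t + 2) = (t - 3)*(t - 1)*(t - 2)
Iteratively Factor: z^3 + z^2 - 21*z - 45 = (z + 3)*(z^2 - 2*z - 15) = (z - 5)*(z + 3)*(z + 3)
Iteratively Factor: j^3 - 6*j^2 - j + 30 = (j - 3)*(j^2 - 3*j - 10) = (j - 3)*(j + 2)*(j - 5)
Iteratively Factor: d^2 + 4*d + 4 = (d + 2)*(d + 2)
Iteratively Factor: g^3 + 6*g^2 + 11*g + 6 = (g + 3)*(g^2 + 3*g + 2) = (g + 1)*(g + 3)*(g + 2)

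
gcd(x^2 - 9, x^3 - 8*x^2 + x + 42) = x - 3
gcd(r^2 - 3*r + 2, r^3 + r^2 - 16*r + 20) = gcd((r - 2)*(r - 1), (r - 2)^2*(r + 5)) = r - 2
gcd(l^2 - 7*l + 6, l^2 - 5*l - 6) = l - 6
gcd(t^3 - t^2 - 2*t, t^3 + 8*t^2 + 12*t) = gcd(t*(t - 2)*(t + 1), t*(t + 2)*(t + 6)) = t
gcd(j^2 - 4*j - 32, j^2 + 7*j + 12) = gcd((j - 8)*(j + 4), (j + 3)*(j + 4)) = j + 4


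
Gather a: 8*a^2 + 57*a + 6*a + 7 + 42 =8*a^2 + 63*a + 49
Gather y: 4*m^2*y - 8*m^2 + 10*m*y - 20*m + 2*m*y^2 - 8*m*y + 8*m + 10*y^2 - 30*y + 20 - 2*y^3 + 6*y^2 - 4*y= -8*m^2 - 12*m - 2*y^3 + y^2*(2*m + 16) + y*(4*m^2 + 2*m - 34) + 20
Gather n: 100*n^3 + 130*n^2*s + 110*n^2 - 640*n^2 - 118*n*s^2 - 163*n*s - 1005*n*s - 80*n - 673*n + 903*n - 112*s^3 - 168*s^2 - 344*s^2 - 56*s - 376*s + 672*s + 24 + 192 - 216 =100*n^3 + n^2*(130*s - 530) + n*(-118*s^2 - 1168*s + 150) - 112*s^3 - 512*s^2 + 240*s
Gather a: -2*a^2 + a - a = -2*a^2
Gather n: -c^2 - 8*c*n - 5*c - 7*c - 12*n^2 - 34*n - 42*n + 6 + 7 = -c^2 - 12*c - 12*n^2 + n*(-8*c - 76) + 13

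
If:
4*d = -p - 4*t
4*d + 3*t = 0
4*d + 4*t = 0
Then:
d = 0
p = 0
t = 0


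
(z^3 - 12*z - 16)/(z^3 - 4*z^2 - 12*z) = (z^2 - 2*z - 8)/(z*(z - 6))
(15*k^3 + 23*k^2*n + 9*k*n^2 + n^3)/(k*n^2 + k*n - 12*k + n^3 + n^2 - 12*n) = (15*k^2 + 8*k*n + n^2)/(n^2 + n - 12)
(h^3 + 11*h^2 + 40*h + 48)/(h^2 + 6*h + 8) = (h^2 + 7*h + 12)/(h + 2)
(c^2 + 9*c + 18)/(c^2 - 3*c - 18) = (c + 6)/(c - 6)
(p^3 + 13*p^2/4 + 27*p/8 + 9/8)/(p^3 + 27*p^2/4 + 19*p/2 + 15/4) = (p + 3/2)/(p + 5)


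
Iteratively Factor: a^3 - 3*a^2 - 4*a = (a + 1)*(a^2 - 4*a) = a*(a + 1)*(a - 4)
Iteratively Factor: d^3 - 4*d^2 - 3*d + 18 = (d - 3)*(d^2 - d - 6) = (d - 3)*(d + 2)*(d - 3)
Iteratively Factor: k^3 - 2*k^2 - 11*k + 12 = (k - 4)*(k^2 + 2*k - 3) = (k - 4)*(k + 3)*(k - 1)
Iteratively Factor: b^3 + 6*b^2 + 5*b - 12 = (b - 1)*(b^2 + 7*b + 12) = (b - 1)*(b + 4)*(b + 3)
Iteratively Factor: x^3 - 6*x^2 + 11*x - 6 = (x - 3)*(x^2 - 3*x + 2) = (x - 3)*(x - 1)*(x - 2)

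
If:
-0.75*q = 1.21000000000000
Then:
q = -1.61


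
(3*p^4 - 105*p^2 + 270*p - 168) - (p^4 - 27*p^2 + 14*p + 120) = 2*p^4 - 78*p^2 + 256*p - 288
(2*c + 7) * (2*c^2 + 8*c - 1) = 4*c^3 + 30*c^2 + 54*c - 7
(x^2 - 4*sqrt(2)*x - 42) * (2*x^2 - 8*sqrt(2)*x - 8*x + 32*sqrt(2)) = 2*x^4 - 16*sqrt(2)*x^3 - 8*x^3 - 20*x^2 + 64*sqrt(2)*x^2 + 80*x + 336*sqrt(2)*x - 1344*sqrt(2)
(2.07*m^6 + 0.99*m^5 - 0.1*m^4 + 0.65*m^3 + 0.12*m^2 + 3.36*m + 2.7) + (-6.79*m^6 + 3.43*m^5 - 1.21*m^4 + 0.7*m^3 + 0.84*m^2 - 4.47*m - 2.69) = -4.72*m^6 + 4.42*m^5 - 1.31*m^4 + 1.35*m^3 + 0.96*m^2 - 1.11*m + 0.0100000000000002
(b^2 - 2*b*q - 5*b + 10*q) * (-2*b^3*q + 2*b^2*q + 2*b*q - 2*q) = -2*b^5*q + 4*b^4*q^2 + 12*b^4*q - 24*b^3*q^2 - 8*b^3*q + 16*b^2*q^2 - 12*b^2*q + 24*b*q^2 + 10*b*q - 20*q^2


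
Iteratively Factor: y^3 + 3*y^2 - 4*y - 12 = (y + 2)*(y^2 + y - 6) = (y + 2)*(y + 3)*(y - 2)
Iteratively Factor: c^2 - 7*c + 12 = (c - 3)*(c - 4)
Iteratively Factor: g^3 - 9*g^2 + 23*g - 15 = (g - 1)*(g^2 - 8*g + 15) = (g - 3)*(g - 1)*(g - 5)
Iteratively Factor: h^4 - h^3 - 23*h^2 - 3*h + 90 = (h - 5)*(h^3 + 4*h^2 - 3*h - 18) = (h - 5)*(h - 2)*(h^2 + 6*h + 9) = (h - 5)*(h - 2)*(h + 3)*(h + 3)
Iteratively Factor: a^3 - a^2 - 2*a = (a)*(a^2 - a - 2) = a*(a + 1)*(a - 2)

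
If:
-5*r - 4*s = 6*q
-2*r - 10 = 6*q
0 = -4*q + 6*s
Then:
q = -75/19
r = 130/19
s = -50/19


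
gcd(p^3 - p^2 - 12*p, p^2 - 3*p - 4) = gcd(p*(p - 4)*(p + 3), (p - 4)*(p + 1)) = p - 4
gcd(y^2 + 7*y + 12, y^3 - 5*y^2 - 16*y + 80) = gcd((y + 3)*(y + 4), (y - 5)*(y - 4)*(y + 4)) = y + 4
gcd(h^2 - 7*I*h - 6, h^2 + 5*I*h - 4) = 1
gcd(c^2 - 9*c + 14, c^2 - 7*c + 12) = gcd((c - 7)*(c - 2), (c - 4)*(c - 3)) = 1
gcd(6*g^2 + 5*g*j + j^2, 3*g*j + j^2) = 3*g + j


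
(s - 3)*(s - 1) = s^2 - 4*s + 3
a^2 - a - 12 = (a - 4)*(a + 3)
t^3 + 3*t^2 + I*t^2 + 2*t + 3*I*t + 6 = (t + 3)*(t - I)*(t + 2*I)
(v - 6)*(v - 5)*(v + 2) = v^3 - 9*v^2 + 8*v + 60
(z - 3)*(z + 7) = z^2 + 4*z - 21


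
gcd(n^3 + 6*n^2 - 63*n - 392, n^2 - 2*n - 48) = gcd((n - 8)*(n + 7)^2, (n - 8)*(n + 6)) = n - 8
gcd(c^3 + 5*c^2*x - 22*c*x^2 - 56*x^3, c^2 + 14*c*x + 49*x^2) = c + 7*x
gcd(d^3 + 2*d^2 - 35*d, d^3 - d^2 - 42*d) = d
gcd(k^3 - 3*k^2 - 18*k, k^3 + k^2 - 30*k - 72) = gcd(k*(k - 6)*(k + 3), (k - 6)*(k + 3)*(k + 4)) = k^2 - 3*k - 18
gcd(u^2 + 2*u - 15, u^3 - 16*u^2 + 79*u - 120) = u - 3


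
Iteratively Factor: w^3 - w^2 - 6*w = (w - 3)*(w^2 + 2*w) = w*(w - 3)*(w + 2)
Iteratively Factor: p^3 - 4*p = (p)*(p^2 - 4) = p*(p + 2)*(p - 2)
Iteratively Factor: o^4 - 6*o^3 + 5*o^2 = (o)*(o^3 - 6*o^2 + 5*o) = o*(o - 1)*(o^2 - 5*o) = o^2*(o - 1)*(o - 5)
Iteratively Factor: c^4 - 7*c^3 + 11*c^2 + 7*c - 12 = (c + 1)*(c^3 - 8*c^2 + 19*c - 12) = (c - 3)*(c + 1)*(c^2 - 5*c + 4) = (c - 3)*(c - 1)*(c + 1)*(c - 4)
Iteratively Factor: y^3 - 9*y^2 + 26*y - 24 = (y - 2)*(y^2 - 7*y + 12) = (y - 3)*(y - 2)*(y - 4)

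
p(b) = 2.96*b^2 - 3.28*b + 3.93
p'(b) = 5.92*b - 3.28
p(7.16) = 132.19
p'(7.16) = 39.11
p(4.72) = 54.39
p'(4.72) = 24.66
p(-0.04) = 4.07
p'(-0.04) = -3.52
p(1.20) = 4.26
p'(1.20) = 3.82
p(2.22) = 11.24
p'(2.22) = 9.86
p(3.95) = 37.16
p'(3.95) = 20.10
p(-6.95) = 169.70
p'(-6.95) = -44.42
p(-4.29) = 72.48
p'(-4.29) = -28.68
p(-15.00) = 719.13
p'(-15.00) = -92.08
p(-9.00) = 273.21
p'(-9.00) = -56.56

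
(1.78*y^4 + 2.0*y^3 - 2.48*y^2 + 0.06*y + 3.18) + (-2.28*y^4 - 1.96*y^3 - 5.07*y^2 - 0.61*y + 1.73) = -0.5*y^4 + 0.04*y^3 - 7.55*y^2 - 0.55*y + 4.91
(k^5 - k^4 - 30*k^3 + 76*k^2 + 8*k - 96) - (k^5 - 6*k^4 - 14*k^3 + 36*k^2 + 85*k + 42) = 5*k^4 - 16*k^3 + 40*k^2 - 77*k - 138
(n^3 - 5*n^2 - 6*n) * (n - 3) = n^4 - 8*n^3 + 9*n^2 + 18*n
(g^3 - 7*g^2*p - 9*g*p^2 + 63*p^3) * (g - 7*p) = g^4 - 14*g^3*p + 40*g^2*p^2 + 126*g*p^3 - 441*p^4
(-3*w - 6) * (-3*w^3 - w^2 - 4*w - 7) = 9*w^4 + 21*w^3 + 18*w^2 + 45*w + 42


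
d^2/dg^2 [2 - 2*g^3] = -12*g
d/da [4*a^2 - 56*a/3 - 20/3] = 8*a - 56/3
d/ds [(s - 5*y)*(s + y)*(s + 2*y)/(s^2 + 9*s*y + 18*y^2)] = (s^4 + 18*s^3*y + 49*s^2*y^2 - 52*s*y^3 - 144*y^4)/(s^4 + 18*s^3*y + 117*s^2*y^2 + 324*s*y^3 + 324*y^4)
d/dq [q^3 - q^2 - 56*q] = 3*q^2 - 2*q - 56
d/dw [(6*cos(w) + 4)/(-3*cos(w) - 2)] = 0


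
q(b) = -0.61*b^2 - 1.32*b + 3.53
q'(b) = -1.22*b - 1.32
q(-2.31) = 3.32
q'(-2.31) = 1.50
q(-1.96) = 3.77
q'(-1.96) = 1.07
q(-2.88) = 2.27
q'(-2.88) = 2.19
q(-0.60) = 4.10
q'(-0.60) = -0.59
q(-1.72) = 4.00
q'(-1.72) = 0.78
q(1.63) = -0.24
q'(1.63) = -3.31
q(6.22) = -28.28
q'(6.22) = -8.91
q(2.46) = -3.41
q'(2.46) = -4.32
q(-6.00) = -10.51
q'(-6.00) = 6.00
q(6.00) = -26.35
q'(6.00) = -8.64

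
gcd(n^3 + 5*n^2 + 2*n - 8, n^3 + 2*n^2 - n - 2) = n^2 + n - 2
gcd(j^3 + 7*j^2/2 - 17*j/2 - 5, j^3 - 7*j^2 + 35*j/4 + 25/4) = j + 1/2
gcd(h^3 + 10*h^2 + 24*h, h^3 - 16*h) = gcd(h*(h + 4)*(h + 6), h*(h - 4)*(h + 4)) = h^2 + 4*h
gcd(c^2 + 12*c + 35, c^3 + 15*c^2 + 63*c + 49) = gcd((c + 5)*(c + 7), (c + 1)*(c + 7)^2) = c + 7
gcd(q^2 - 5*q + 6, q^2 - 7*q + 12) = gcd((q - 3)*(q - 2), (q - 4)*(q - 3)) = q - 3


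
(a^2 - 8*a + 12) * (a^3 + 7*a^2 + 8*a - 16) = a^5 - a^4 - 36*a^3 + 4*a^2 + 224*a - 192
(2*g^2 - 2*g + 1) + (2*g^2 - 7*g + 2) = 4*g^2 - 9*g + 3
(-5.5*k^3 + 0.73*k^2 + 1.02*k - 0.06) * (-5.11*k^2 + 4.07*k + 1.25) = 28.105*k^5 - 26.1153*k^4 - 9.1161*k^3 + 5.3705*k^2 + 1.0308*k - 0.075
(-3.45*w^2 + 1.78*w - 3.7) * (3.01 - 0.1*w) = 0.345*w^3 - 10.5625*w^2 + 5.7278*w - 11.137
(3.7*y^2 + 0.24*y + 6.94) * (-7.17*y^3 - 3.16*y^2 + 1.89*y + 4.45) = -26.529*y^5 - 13.4128*y^4 - 43.5252*y^3 - 5.0118*y^2 + 14.1846*y + 30.883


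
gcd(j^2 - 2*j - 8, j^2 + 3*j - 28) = j - 4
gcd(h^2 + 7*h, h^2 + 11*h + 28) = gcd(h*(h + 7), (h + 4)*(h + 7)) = h + 7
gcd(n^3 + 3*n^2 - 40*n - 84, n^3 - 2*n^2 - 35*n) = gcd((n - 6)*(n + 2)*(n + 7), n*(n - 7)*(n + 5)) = 1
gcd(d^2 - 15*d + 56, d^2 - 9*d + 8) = d - 8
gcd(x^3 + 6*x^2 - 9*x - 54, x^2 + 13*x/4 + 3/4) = x + 3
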